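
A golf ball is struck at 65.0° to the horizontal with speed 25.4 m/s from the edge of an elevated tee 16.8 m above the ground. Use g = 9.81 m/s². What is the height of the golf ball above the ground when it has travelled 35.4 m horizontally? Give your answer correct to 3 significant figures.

39.4 m

v_x = 25.4 cos 65.0° = 10.73 m/s, v_y0 = 25.4 sin 65.0° = 23.02 m/s.
Time to reach x = 35.4 m: t = x / v_x = 35.4 / 10.73 = 3.299 s.
y = 16.8 + v_y0 t − ½ g t² = 16.8 + 23.02×3.299 − 4.905×3.299² = 39.4 m.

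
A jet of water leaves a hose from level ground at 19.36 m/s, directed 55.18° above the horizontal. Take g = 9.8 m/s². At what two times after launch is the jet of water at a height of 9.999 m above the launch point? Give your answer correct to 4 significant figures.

v_y0 = 19.36 sin 55.18° = 15.894 m/s.
Set y = v_y0 t − ½ g t² = 9.999: 4.900 t² − 15.894 t + 9.999 = 0.
t = [15.894 ± √(252.62 − 195.98)] / 9.8 = (15.894 ± 7.5260) / 9.8, giving t = 0.8539 s or t = 2.390 s.
So the jet of water is at 9.999 m at t = 0.8539 s (rising) and t = 2.390 s (falling).

0.8539 s and 2.390 s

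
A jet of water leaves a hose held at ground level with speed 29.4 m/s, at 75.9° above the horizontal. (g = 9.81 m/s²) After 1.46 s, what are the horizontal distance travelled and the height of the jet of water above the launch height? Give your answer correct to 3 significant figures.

x = 10.5 m, y = 31.2 m

v_x = 29.4 cos 75.9° = 7.162 m/s; v_y0 = 29.4 sin 75.9° = 28.51 m/s.
x = v_x t = 7.162 × 1.46 = 10.5 m.
y = v_y0 t − ½ g t² = 28.51×1.46 − 4.905×1.46² = 31.2 m.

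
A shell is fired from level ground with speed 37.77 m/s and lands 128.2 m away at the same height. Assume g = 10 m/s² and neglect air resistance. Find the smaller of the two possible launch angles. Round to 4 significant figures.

31.99°

Level-ground range: R = v₀² sin(2θ)/g ⇒ sin 2θ = R g / v₀² = 128.2×10/37.77² = 0.8987.
2θ = arcsin(0.8987) = 63.988° or 180° − 63.988° = 116.012°.
So θ = 31.99° or θ = 58.01°.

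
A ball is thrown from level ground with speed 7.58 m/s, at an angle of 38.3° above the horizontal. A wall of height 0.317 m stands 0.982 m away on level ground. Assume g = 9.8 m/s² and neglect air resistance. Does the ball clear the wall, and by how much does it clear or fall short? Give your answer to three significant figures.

v_x = 7.58 cos 38.3° = 5.949 m/s; v_y0 = 7.58 sin 38.3° = 4.698 m/s.
Time to reach the wall: t = 0.982 / 5.949 = 0.1651 s.
Height at that point: y = 4.698×0.1651 − 4.900×0.1651² = 0.6421 m.
That is 0.6421 − 0.317 = 0.325 m above the top of the wall, so the ball clears it.

Yes — it clears the wall by 0.325 m.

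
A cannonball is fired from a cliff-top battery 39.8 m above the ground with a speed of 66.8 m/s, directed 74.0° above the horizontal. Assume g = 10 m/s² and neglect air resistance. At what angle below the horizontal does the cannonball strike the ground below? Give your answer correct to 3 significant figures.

v_x = 66.8 cos 74.0° = 18.41 m/s.
At impact |v_y| = √(v_y0² + 2 g h) = √(64.21² + 2×10×39.8) = 70.14 m/s.
Angle below horizontal = arctan(|v_y| / v_x) = arctan(70.14 / 18.41) = 75.3°.

75.3°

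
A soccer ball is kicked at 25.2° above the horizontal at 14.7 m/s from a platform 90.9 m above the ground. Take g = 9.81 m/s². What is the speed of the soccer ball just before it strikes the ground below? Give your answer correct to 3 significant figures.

v_x = 14.7 cos 25.2° = 13.30 m/s is unchanged throughout.
For the vertical component, v_y² = v_y0² + 2 g h = (6.259)² + 2×9.81×90.9 = 1823, so |v_y| = 42.70 m/s.
Impact speed = √(v_x² + v_y²) = √(176.9 + 1823) = 44.7 m/s.

44.7 m/s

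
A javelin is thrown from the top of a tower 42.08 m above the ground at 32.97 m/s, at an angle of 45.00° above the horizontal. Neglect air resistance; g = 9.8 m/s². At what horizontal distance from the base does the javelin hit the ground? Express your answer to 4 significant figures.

143.5 m

Components: v_x = 32.97 cos 45.00° = 23.313 m/s, v_y = 32.97 sin 45.00° = 23.313 m/s.
Vertical: 0 = 42.08 + 23.313 t − ½(9.8) t² ⇒ 4.900 t² − 23.313 t − 42.08 = 0.
t = [23.313 + √(543.50 + 824.77)] / 9.800 = 6.1534 s.
Horizontal: R = v_x · t = 23.313 × 6.1534 = 143.5 m.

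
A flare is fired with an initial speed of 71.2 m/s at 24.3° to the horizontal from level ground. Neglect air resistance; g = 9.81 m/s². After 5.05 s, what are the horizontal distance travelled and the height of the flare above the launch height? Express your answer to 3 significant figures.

v_x = 71.2 cos 24.3° = 64.89 m/s; v_y0 = 71.2 sin 24.3° = 29.30 m/s.
x = v_x t = 64.89 × 5.05 = 328 m.
y = v_y0 t − ½ g t² = 29.30×5.05 − 4.905×5.05² = 22.9 m.

x = 328 m, y = 22.9 m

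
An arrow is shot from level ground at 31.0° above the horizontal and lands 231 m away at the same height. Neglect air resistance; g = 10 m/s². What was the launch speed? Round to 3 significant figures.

On level ground, R = v₀² sin(2θ) / g, so v₀ = √(R g / sin 2θ).
sin(2 × 31.0°) = 0.8829.
v₀ = √(231 × 10 / 0.8829) = √2616 = 51.1 m/s.

51.1 m/s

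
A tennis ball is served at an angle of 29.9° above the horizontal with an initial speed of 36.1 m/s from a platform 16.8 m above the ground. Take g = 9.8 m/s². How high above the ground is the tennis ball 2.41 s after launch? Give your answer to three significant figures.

v_y0 = 36.1 sin 29.9° = 18.00 m/s.
y(t) = 16.8 + v_y0 t − ½ g t² = 16.8 + 18.00×2.41 − ½×9.8×2.41² = 31.7 m.

31.7 m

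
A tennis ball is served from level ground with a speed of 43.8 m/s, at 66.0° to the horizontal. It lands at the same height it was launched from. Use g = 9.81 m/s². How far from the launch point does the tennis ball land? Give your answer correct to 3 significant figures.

Components: v_x = 43.8 cos 66.0° = 17.82 m/s, v_y = 43.8 sin 66.0° = 40.01 m/s.
Time of flight (same landing height): t = 2 v_y / g = 2 × 40.01 / 9.81 = 8.157 s.
Range: R = v_x · t = 17.82 × 8.157 = 145 m.

145 m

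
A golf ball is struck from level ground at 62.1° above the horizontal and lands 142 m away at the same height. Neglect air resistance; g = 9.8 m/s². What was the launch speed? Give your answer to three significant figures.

41.0 m/s

On level ground, R = v₀² sin(2θ) / g, so v₀ = √(R g / sin 2θ).
sin(2 × 62.1°) = 0.8271.
v₀ = √(142 × 9.8 / 0.8271) = √1683 = 41.0 m/s.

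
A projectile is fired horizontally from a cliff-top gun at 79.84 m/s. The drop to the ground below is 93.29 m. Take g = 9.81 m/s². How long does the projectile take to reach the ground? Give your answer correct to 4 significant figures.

The horizontal speed doesn't affect the fall. With v_y0 = 0, h = ½ g t².
t = √(2 × 93.29 / 9.81) = √19.019 = 4.361 s.

4.361 s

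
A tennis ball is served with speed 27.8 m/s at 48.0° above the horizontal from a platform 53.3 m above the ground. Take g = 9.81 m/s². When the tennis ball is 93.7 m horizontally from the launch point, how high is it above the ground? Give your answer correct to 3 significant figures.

v_x = 27.8 cos 48.0° = 18.60 m/s, v_y0 = 27.8 sin 48.0° = 20.66 m/s.
Time to reach x = 93.7 m: t = x / v_x = 93.7 / 18.60 = 5.038 s.
y = 53.3 + v_y0 t − ½ g t² = 53.3 + 20.66×5.038 − 4.905×5.038² = 32.9 m.

32.9 m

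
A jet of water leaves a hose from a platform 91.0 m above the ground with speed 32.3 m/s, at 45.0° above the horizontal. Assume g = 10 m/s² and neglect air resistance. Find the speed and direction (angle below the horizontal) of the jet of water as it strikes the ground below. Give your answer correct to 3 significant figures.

53.5 m/s at 64.7° below the horizontal

v_x = 32.3 cos 45.0° = 22.84 m/s (constant).
|v_y| at impact = √((22.84)² + 2×10×91.0) = 48.39 m/s.
Speed = √(22.84² + 48.39²) = 53.5 m/s; angle = arctan(48.39/22.84) = 64.7° below horizontal.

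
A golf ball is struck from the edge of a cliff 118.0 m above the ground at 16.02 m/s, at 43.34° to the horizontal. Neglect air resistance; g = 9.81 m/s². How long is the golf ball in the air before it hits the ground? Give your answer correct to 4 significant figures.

Vertical component: v_y = 16.02 sin 43.34° = 10.995 m/s.
Taking up as positive with launch at y = 118.0 m, landing at y = 0: 0 = 118.0 + 10.995 t − ½(9.81) t².
Solving 4.905 t² − 10.995 t − 118.0 = 0 gives t = [10.995 + √(10.995² + 4·4.905·118.0)] / 9.810 = 6.152 s.

6.152 s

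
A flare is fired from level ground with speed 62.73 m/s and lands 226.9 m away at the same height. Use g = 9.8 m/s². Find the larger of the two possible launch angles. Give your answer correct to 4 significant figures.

72.80°

Level-ground range: R = v₀² sin(2θ)/g ⇒ sin 2θ = R g / v₀² = 226.9×9.8/62.73² = 0.5651.
2θ = arcsin(0.5651) = 34.409° or 180° − 34.409° = 145.591°.
So θ = 17.20° or θ = 72.80°.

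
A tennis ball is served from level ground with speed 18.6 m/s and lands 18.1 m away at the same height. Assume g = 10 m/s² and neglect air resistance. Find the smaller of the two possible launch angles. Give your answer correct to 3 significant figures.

15.8°

Level-ground range: R = v₀² sin(2θ)/g ⇒ sin 2θ = R g / v₀² = 18.1×10/18.6² = 0.5232.
2θ = arcsin(0.5232) = 31.55° or 180° − 31.55° = 148.45°.
So θ = 15.8° or θ = 74.2°.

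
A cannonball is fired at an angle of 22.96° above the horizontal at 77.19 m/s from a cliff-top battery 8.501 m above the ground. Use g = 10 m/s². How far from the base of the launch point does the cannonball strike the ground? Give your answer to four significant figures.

Components: v_x = 77.19 cos 22.96° = 71.075 m/s, v_y = 77.19 sin 22.96° = 30.111 m/s.
Vertical: 0 = 8.501 + 30.111 t − ½(10) t² ⇒ 5.000 t² − 30.111 t − 8.501 = 0.
t = [30.111 + √(906.67 + 170.02)] / 10.00 = 6.2924 s.
Horizontal: R = v_x · t = 71.075 × 6.2924 = 447.2 m.

447.2 m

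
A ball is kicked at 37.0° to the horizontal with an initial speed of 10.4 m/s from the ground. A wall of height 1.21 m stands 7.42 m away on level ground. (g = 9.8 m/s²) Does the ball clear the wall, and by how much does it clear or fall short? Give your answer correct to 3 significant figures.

v_x = 10.4 cos 37.0° = 8.306 m/s; v_y0 = 10.4 sin 37.0° = 6.259 m/s.
Time to reach the wall: t = 7.42 / 8.306 = 0.8933 s.
Height at that point: y = 6.259×0.8933 − 4.900×0.8933² = 1.681 m.
That is 1.681 − 1.21 = 0.471 m above the top of the wall, so the ball clears it.

Yes — it clears the wall by 0.471 m.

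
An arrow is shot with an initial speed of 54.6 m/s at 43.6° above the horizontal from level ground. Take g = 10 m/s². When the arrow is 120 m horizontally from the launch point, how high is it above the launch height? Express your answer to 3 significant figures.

v_x = 54.6 cos 43.6° = 39.54 m/s, v_y0 = 54.6 sin 43.6° = 37.65 m/s.
Time to reach x = 120 m: t = x / v_x = 120 / 39.54 = 3.035 s.
y = v_y0 t − ½ g t² = 37.65×3.035 − 5.000×3.035² = 68.2 m.

68.2 m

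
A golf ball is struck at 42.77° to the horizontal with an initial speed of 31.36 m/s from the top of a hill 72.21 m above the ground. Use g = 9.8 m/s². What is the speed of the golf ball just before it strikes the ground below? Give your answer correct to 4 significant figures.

48.98 m/s

v_x = 31.36 cos 42.77° = 23.021 m/s is unchanged throughout.
For the vertical component, v_y² = v_y0² + 2 g h = (21.295)² + 2×9.8×72.21 = 1868.8, so |v_y| = 43.230 m/s.
Impact speed = √(v_x² + v_y²) = √(529.97 + 1868.8) = 48.98 m/s.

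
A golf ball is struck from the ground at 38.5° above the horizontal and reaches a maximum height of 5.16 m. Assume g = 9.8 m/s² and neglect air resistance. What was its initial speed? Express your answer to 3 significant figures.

At maximum height v_y = 0, so (v₀ sin θ)² = 2 g H.
v₀ sin 38.5° = √(2 × 9.8 × 5.16) = 10.06 m/s.
v₀ = 10.06 / sin 38.5° = 10.06 / 0.6225 = 16.2 m/s.

16.2 m/s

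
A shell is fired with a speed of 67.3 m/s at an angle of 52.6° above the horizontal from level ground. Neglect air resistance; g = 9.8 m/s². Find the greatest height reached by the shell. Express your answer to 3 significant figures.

146 m

Vertical component of launch velocity: v_y = 67.3 sin 52.6° = 53.46 m/s.
At the highest point the vertical velocity is zero, so v_y² = 2 g h_max.
h_max = (53.46)² / (2 × 9.8) = 2858 / 19.60 = 146 m.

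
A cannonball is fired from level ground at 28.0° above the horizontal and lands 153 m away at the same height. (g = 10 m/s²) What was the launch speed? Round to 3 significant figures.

On level ground, R = v₀² sin(2θ) / g, so v₀ = √(R g / sin 2θ).
sin(2 × 28.0°) = 0.8290.
v₀ = √(153 × 10 / 0.8290) = √1846 = 43.0 m/s.

43.0 m/s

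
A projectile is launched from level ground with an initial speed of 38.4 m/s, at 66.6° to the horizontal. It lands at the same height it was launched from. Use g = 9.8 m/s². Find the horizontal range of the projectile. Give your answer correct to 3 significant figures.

110 m

Components: v_x = 38.4 cos 66.6° = 15.25 m/s, v_y = 38.4 sin 66.6° = 35.24 m/s.
Time of flight (same landing height): t = 2 v_y / g = 2 × 35.24 / 9.8 = 7.192 s.
Range: R = v_x · t = 15.25 × 7.192 = 110 m.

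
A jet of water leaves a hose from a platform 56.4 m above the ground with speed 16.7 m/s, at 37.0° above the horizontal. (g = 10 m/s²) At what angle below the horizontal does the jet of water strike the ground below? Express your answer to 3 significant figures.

v_x = 16.7 cos 37.0° = 13.34 m/s.
At impact |v_y| = √(v_y0² + 2 g h) = √(10.05² + 2×10×56.4) = 35.06 m/s.
Angle below horizontal = arctan(|v_y| / v_x) = arctan(35.06 / 13.34) = 69.2°.

69.2°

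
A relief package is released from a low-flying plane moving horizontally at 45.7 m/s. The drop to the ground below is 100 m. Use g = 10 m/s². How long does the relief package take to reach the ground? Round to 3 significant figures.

The horizontal speed doesn't affect the fall. With v_y0 = 0, h = ½ g t².
t = √(2 × 100 / 10) = √20.00 = 4.47 s.

4.47 s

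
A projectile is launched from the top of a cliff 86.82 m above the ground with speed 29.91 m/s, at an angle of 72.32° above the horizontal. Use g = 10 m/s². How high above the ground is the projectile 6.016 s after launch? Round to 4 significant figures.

v_y0 = 29.91 sin 72.32° = 28.497 m/s.
y(t) = 86.82 + v_y0 t − ½ g t² = 86.82 + 28.497×6.016 − ½×10×6.016² = 77.30 m.

77.30 m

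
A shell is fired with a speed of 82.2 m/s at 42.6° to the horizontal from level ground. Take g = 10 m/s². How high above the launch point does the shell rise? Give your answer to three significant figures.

155 m

Vertical component of launch velocity: v_y = 82.2 sin 42.6° = 55.64 m/s.
At the highest point the vertical velocity is zero, so v_y² = 2 g h_max.
h_max = (55.64)² / (2 × 10) = 3096 / 20.00 = 155 m.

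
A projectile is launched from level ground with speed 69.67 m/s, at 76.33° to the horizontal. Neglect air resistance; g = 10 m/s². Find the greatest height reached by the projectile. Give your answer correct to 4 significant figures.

Vertical component of launch velocity: v_y = 69.67 sin 76.33° = 67.696 m/s.
At the highest point the vertical velocity is zero, so v_y² = 2 g h_max.
h_max = (67.696)² / (2 × 10) = 4582.7 / 20.00 = 229.1 m.

229.1 m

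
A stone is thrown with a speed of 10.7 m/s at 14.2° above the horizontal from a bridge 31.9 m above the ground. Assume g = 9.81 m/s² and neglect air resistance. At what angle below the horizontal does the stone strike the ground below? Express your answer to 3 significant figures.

67.6°

v_x = 10.7 cos 14.2° = 10.37 m/s.
At impact |v_y| = √(v_y0² + 2 g h) = √(2.625² + 2×9.81×31.9) = 25.15 m/s.
Angle below horizontal = arctan(|v_y| / v_x) = arctan(25.15 / 10.37) = 67.6°.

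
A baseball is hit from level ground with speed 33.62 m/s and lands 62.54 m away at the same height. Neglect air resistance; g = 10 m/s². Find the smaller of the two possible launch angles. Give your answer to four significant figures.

Level-ground range: R = v₀² sin(2θ)/g ⇒ sin 2θ = R g / v₀² = 62.54×10/33.62² = 0.5533.
2θ = arcsin(0.5533) = 33.594° or 180° − 33.594° = 146.406°.
So θ = 16.80° or θ = 73.20°.

16.80°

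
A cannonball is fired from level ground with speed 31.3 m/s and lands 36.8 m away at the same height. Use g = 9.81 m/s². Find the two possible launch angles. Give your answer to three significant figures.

Level-ground range: R = v₀² sin(2θ)/g ⇒ sin 2θ = R g / v₀² = 36.8×9.81/31.3² = 0.3685.
2θ = arcsin(0.3685) = 21.62° or 180° − 21.62° = 158.38°.
So θ = 10.8° or θ = 79.2°.

10.8° and 79.2°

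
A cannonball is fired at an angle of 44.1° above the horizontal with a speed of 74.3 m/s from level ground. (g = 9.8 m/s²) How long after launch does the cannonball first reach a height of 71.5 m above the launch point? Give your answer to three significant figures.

v_y0 = 74.3 sin 44.1° = 51.71 m/s.
Set y = v_y0 t − ½ g t² = 71.5: 4.900 t² − 51.71 t + 71.5 = 0.
t = [51.71 ± √(2674 − 1401)] / 9.8 = (51.71 ± 35.68) / 9.8, giving t = 1.64 s or t = 8.92 s.
The cannonball is on the way up at the first time, so t = 1.64 s.

1.64 s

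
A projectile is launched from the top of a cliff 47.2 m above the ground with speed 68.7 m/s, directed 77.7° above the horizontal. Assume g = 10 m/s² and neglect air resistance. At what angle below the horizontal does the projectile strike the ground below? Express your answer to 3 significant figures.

78.8°

v_x = 68.7 cos 77.7° = 14.64 m/s.
At impact |v_y| = √(v_y0² + 2 g h) = √(67.12² + 2×10×47.2) = 73.82 m/s.
Angle below horizontal = arctan(|v_y| / v_x) = arctan(73.82 / 14.64) = 78.8°.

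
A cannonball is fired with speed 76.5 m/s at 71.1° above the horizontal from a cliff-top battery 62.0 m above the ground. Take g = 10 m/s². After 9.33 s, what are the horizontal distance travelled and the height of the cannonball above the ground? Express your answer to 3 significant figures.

x = 231 m, y = 302 m

v_x = 76.5 cos 71.1° = 24.78 m/s; v_y0 = 76.5 sin 71.1° = 72.38 m/s.
x = v_x t = 24.78 × 9.33 = 231 m.
y = 62.0 + v_y0 t − ½ g t² = 302 m.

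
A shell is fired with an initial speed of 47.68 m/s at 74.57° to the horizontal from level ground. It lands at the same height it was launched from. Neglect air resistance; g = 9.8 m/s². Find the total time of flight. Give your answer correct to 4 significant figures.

Vertical component: v_y = 47.68 sin 74.57° = 45.961 m/s.
For a projectile landing at launch height, time of flight is t = 2 v_y / g = 2 × 45.961 / 9.8 = 9.380 s.

9.380 s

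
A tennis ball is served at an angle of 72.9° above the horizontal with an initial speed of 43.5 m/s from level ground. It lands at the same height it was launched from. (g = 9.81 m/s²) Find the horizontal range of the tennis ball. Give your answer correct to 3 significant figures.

108 m

Components: v_x = 43.5 cos 72.9° = 12.79 m/s, v_y = 43.5 sin 72.9° = 41.58 m/s.
Time of flight (same landing height): t = 2 v_y / g = 2 × 41.58 / 9.81 = 8.477 s.
Range: R = v_x · t = 12.79 × 8.477 = 108 m.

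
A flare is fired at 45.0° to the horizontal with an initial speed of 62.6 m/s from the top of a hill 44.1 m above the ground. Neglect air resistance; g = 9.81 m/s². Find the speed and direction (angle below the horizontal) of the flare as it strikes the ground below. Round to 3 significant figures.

69.2 m/s at 50.2° below the horizontal

v_x = 62.6 cos 45.0° = 44.26 m/s (constant).
|v_y| at impact = √((44.26)² + 2×9.81×44.1) = 53.14 m/s.
Speed = √(44.26² + 53.14²) = 69.2 m/s; angle = arctan(53.14/44.26) = 50.2° below horizontal.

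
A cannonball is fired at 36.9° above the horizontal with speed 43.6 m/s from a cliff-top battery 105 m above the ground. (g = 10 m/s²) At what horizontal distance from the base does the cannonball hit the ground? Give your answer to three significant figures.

Components: v_x = 43.6 cos 36.9° = 34.87 m/s, v_y = 43.6 sin 36.9° = 26.18 m/s.
Vertical: 0 = 105 + 26.18 t − ½(10) t² ⇒ 5.000 t² − 26.18 t − 105 = 0.
t = [26.18 + √(685.4 + 2100)] / 10.00 = 7.896 s.
Horizontal: R = v_x · t = 34.87 × 7.896 = 275 m.

275 m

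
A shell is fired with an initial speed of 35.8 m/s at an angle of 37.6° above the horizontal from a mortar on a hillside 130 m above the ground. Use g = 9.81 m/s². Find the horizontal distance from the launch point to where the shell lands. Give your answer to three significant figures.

Components: v_x = 35.8 cos 37.6° = 28.36 m/s, v_y = 35.8 sin 37.6° = 21.84 m/s.
Vertical: 0 = 130 + 21.84 t − ½(9.81) t² ⇒ 4.905 t² − 21.84 t − 130 = 0.
t = [21.84 + √(477.0 + 2551)] / 9.810 = 7.836 s.
Horizontal: R = v_x · t = 28.36 × 7.836 = 222 m.

222 m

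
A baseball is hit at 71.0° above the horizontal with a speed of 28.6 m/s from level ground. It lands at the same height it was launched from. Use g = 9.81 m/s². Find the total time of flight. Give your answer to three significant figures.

Vertical component: v_y = 28.6 sin 71.0° = 27.04 m/s.
For a projectile landing at launch height, time of flight is t = 2 v_y / g = 2 × 27.04 / 9.81 = 5.51 s.

5.51 s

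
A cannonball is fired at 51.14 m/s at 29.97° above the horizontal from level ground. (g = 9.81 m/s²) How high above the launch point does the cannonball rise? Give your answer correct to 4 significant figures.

Vertical component of launch velocity: v_y = 51.14 sin 29.97° = 25.547 m/s.
At the highest point the vertical velocity is zero, so v_y² = 2 g h_max.
h_max = (25.547)² / (2 × 9.81) = 652.65 / 19.62 = 33.26 m.

33.26 m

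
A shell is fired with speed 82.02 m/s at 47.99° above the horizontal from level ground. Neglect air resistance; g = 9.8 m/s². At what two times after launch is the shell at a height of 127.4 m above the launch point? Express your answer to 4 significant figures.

2.659 s and 9.778 s

v_y0 = 82.02 sin 47.99° = 60.943 m/s.
Set y = v_y0 t − ½ g t² = 127.4: 4.900 t² − 60.943 t + 127.4 = 0.
t = [60.943 ± √(3714.0 − 2497.0)] / 9.8 = (60.943 ± 34.886) / 9.8, giving t = 2.659 s or t = 9.778 s.
So the shell is at 127.4 m at t = 2.659 s (rising) and t = 9.778 s (falling).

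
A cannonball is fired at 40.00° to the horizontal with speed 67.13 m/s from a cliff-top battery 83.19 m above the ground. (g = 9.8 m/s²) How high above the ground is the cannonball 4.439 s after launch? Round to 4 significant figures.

178.2 m

v_y0 = 67.13 sin 40.00° = 43.150 m/s.
y(t) = 83.19 + v_y0 t − ½ g t² = 83.19 + 43.150×4.439 − ½×9.8×4.439² = 178.2 m.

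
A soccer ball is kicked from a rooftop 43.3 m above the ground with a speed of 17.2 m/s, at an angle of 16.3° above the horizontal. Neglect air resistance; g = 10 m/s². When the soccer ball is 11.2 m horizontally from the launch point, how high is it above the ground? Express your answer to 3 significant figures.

v_x = 17.2 cos 16.3° = 16.51 m/s, v_y0 = 17.2 sin 16.3° = 4.827 m/s.
Time to reach x = 11.2 m: t = x / v_x = 11.2 / 16.51 = 0.6784 s.
y = 43.3 + v_y0 t − ½ g t² = 43.3 + 4.827×0.6784 − 5.000×0.6784² = 44.3 m.

44.3 m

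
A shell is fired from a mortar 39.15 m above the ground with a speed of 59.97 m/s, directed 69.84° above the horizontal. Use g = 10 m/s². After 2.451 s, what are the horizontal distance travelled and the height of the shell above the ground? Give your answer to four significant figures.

x = 50.66 m, y = 147.1 m

v_x = 59.97 cos 69.84° = 20.668 m/s; v_y0 = 59.97 sin 69.84° = 56.296 m/s.
x = v_x t = 20.668 × 2.451 = 50.66 m.
y = 39.15 + v_y0 t − ½ g t² = 147.1 m.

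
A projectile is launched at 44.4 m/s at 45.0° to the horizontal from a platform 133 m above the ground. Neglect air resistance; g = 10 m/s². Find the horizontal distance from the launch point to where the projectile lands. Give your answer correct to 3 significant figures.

Components: v_x = 44.4 cos 45.0° = 31.40 m/s, v_y = 44.4 sin 45.0° = 31.40 m/s.
Vertical: 0 = 133 + 31.40 t − ½(10) t² ⇒ 5.000 t² − 31.40 t − 133 = 0.
t = [31.40 + √(986.0 + 2660)] / 10.00 = 9.178 s.
Horizontal: R = v_x · t = 31.40 × 9.178 = 288 m.

288 m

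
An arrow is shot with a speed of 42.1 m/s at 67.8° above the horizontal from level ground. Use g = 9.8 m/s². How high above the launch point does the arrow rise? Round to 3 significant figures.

Vertical component of launch velocity: v_y = 42.1 sin 67.8° = 38.98 m/s.
At the highest point the vertical velocity is zero, so v_y² = 2 g h_max.
h_max = (38.98)² / (2 × 9.8) = 1519 / 19.60 = 77.5 m.

77.5 m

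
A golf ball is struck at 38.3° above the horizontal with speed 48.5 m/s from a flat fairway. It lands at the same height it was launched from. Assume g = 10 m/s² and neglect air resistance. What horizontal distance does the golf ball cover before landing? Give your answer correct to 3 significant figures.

229 m

Components: v_x = 48.5 cos 38.3° = 38.06 m/s, v_y = 48.5 sin 38.3° = 30.06 m/s.
Time of flight (same landing height): t = 2 v_y / g = 2 × 30.06 / 10 = 6.012 s.
Range: R = v_x · t = 38.06 × 6.012 = 229 m.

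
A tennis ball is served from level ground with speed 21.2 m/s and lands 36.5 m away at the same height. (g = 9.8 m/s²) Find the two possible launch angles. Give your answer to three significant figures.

26.4° and 63.6°

Level-ground range: R = v₀² sin(2θ)/g ⇒ sin 2θ = R g / v₀² = 36.5×9.8/21.2² = 0.7959.
2θ = arcsin(0.7959) = 52.74° or 180° − 52.74° = 127.26°.
So θ = 26.4° or θ = 63.6°.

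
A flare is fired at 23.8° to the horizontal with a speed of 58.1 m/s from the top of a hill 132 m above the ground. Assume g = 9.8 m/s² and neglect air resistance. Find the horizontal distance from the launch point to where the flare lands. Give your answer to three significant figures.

Components: v_x = 58.1 cos 23.8° = 53.16 m/s, v_y = 58.1 sin 23.8° = 23.45 m/s.
Vertical: 0 = 132 + 23.45 t − ½(9.8) t² ⇒ 4.900 t² − 23.45 t − 132 = 0.
t = [23.45 + √(549.9 + 2587)] / 9.800 = 8.108 s.
Horizontal: R = v_x · t = 53.16 × 8.108 = 431 m.

431 m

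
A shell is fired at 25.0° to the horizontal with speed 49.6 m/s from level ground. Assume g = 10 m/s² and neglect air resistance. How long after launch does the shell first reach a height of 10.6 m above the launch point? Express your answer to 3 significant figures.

0.588 s

v_y0 = 49.6 sin 25.0° = 20.96 m/s.
Set y = v_y0 t − ½ g t² = 10.6: 5.000 t² − 20.96 t + 10.6 = 0.
t = [20.96 ± √(439.3 − 212.0)] / 10 = (20.96 ± 15.08) / 10, giving t = 0.588 s or t = 3.60 s.
The shell is on the way up at the first time, so t = 0.588 s.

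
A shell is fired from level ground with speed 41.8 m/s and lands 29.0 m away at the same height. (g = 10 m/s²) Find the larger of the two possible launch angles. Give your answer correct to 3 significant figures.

Level-ground range: R = v₀² sin(2θ)/g ⇒ sin 2θ = R g / v₀² = 29.0×10/41.8² = 0.1660.
2θ = arcsin(0.1660) = 9.555° or 180° − 9.555° = 170.445°.
So θ = 4.78° or θ = 85.2°.

85.2°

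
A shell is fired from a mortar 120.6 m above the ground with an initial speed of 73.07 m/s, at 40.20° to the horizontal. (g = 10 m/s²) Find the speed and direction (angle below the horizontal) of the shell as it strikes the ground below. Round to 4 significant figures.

88.04 m/s at 50.66° below the horizontal

v_x = 73.07 cos 40.20° = 55.811 m/s (constant).
|v_y| at impact = √((47.164)² + 2×10×120.6) = 68.091 m/s.
Speed = √(55.811² + 68.091²) = 88.04 m/s; angle = arctan(68.091/55.811) = 50.66° below horizontal.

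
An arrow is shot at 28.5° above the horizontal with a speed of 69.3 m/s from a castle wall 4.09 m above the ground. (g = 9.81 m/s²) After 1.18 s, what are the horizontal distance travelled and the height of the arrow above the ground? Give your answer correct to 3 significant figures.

v_x = 69.3 cos 28.5° = 60.90 m/s; v_y0 = 69.3 sin 28.5° = 33.07 m/s.
x = v_x t = 60.90 × 1.18 = 71.9 m.
y = 4.09 + v_y0 t − ½ g t² = 36.3 m.

x = 71.9 m, y = 36.3 m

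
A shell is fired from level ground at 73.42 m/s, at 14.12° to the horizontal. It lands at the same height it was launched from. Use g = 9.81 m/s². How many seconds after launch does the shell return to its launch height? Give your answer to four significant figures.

Vertical component: v_y = 73.42 sin 14.12° = 17.911 m/s.
For a projectile landing at launch height, time of flight is t = 2 v_y / g = 2 × 17.911 / 9.81 = 3.652 s.

3.652 s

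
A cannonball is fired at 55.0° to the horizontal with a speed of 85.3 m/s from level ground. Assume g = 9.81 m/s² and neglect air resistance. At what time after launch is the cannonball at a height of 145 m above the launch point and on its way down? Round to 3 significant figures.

v_y0 = 85.3 sin 55.0° = 69.87 m/s.
Set y = v_y0 t − ½ g t² = 145: 4.905 t² − 69.87 t + 145 = 0.
t = [69.87 ± √(4882 − 2845)] / 9.81 = (69.87 ± 45.13) / 9.81, giving t = 2.52 s or t = 11.7 s.
On the way down corresponds to the larger root: t = 11.7 s.

11.7 s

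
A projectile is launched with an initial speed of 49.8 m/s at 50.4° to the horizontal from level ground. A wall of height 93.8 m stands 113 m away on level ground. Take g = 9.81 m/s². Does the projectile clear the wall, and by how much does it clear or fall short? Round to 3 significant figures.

v_x = 49.8 cos 50.4° = 31.74 m/s; v_y0 = 49.8 sin 50.4° = 38.37 m/s.
Time to reach the wall: t = 113 / 31.74 = 3.560 s.
Height at that point: y = 38.37×3.560 − 4.905×3.560² = 74.43 m.
That is 93.8 − 74.43 = 19.4 m below the top of the wall, so the projectile does not clear it.

No — it falls 19.4 m short of clearing the wall.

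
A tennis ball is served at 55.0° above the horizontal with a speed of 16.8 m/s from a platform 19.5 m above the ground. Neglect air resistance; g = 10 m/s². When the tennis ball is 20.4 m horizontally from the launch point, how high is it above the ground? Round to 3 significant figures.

v_x = 16.8 cos 55.0° = 9.636 m/s, v_y0 = 16.8 sin 55.0° = 13.76 m/s.
Time to reach x = 20.4 m: t = x / v_x = 20.4 / 9.636 = 2.117 s.
y = 19.5 + v_y0 t − ½ g t² = 19.5 + 13.76×2.117 − 5.000×2.117² = 26.2 m.

26.2 m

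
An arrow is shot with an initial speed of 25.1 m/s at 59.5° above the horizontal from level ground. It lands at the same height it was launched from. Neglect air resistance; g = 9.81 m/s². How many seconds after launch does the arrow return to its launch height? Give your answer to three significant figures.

Vertical component: v_y = 25.1 sin 59.5° = 21.63 m/s.
For a projectile landing at launch height, time of flight is t = 2 v_y / g = 2 × 21.63 / 9.81 = 4.41 s.

4.41 s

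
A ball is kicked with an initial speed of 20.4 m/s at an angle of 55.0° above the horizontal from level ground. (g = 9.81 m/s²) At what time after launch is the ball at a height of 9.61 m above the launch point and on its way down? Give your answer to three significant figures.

v_y0 = 20.4 sin 55.0° = 16.71 m/s.
Set y = v_y0 t − ½ g t² = 9.61: 4.905 t² − 16.71 t + 9.61 = 0.
t = [16.71 ± √(279.2 − 188.5)] / 9.81 = (16.71 ± 9.524) / 9.81, giving t = 0.733 s or t = 2.67 s.
On the way down corresponds to the larger root: t = 2.67 s.

2.67 s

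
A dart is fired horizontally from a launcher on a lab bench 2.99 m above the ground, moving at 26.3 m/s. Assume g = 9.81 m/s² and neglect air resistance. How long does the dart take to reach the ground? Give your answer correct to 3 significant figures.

The horizontal speed doesn't affect the fall. With v_y0 = 0, h = ½ g t².
t = √(2 × 2.99 / 9.81) = √0.6096 = 0.781 s.

0.781 s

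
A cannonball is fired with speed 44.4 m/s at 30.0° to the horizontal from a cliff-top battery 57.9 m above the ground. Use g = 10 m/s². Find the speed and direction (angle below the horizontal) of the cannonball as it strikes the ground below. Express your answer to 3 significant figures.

55.9 m/s at 46.6° below the horizontal

v_x = 44.4 cos 30.0° = 38.45 m/s (constant).
|v_y| at impact = √((22.20)² + 2×10×57.9) = 40.63 m/s.
Speed = √(38.45² + 40.63²) = 55.9 m/s; angle = arctan(40.63/38.45) = 46.6° below horizontal.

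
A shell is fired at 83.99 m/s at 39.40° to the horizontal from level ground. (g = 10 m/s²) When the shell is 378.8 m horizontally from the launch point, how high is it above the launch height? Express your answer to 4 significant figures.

v_x = 83.99 cos 39.40° = 64.902 m/s, v_y0 = 83.99 sin 39.40° = 53.311 m/s.
Time to reach x = 378.8 m: t = x / v_x = 378.8 / 64.902 = 5.8365 s.
y = v_y0 t − ½ g t² = 53.311×5.8365 − 5.000×5.8365² = 140.8 m.

140.8 m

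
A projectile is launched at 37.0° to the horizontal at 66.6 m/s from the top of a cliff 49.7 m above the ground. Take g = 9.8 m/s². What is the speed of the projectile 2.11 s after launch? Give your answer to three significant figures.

v_x = 66.6 cos 37.0° = 53.19 m/s (constant).
v_y(t) = 66.6 sin 37.0° − g t = 40.08 − 9.8 × 2.11 = 19.40 m/s.
Speed = √(v_x² + v_y²) = √(2829 + 376.4) = 56.6 m/s.

56.6 m/s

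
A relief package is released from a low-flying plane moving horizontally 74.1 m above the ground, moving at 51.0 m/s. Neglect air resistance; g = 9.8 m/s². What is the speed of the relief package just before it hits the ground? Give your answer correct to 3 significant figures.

Fall time: t = √(2 × 74.1 / 9.8) = 3.889 s.
At impact: v_x = 51.0 m/s (unchanged), v_y = g t = 9.8 × 3.889 = 38.11 m/s.
Speed = √(v_x² + v_y²) = √(2601 + 1452) = 63.7 m/s.

63.7 m/s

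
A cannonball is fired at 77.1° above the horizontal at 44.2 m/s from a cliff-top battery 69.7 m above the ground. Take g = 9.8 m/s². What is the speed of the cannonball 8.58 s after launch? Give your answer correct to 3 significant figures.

42.2 m/s

v_x = 44.2 cos 77.1° = 9.868 m/s (constant).
v_y(t) = 44.2 sin 77.1° − g t = 43.08 − 9.8 × 8.58 = -41.00 m/s.
Speed = √(v_x² + v_y²) = √(97.38 + 1681) = 42.2 m/s.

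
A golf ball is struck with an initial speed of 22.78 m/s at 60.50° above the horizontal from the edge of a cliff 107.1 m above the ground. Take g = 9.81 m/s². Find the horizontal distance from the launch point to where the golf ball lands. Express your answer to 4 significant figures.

Components: v_x = 22.78 cos 60.50° = 11.217 m/s, v_y = 22.78 sin 60.50° = 19.827 m/s.
Vertical: 0 = 107.1 + 19.827 t − ½(9.81) t² ⇒ 4.905 t² − 19.827 t − 107.1 = 0.
t = [19.827 + √(393.11 + 2101.3)] / 9.810 = 7.1122 s.
Horizontal: R = v_x · t = 11.217 × 7.1122 = 79.78 m.

79.78 m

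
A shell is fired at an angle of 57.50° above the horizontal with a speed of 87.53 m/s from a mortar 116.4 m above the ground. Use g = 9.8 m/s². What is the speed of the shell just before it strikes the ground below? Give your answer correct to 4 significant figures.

99.71 m/s

v_x = 87.53 cos 57.50° = 47.030 m/s is unchanged throughout.
For the vertical component, v_y² = v_y0² + 2 g h = (73.822)² + 2×9.8×116.4 = 7731.1, so |v_y| = 87.927 m/s.
Impact speed = √(v_x² + v_y²) = √(2211.8 + 7731.1) = 99.71 m/s.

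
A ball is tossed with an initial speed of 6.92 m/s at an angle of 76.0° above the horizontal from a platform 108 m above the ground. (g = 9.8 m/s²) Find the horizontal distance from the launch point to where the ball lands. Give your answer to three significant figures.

9.09 m

Components: v_x = 6.92 cos 76.0° = 1.674 m/s, v_y = 6.92 sin 76.0° = 6.714 m/s.
Vertical: 0 = 108 + 6.714 t − ½(9.8) t² ⇒ 4.900 t² − 6.714 t − 108 = 0.
t = [6.714 + √(45.08 + 2117)] / 9.800 = 5.430 s.
Horizontal: R = v_x · t = 1.674 × 5.430 = 9.09 m.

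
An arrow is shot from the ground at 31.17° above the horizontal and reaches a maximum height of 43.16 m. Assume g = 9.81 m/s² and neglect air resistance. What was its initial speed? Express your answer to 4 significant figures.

56.22 m/s

At maximum height v_y = 0, so (v₀ sin θ)² = 2 g H.
v₀ sin 31.17° = √(2 × 9.81 × 43.16) = 29.100 m/s.
v₀ = 29.100 / sin 31.17° = 29.100 / 0.5176 = 56.22 m/s.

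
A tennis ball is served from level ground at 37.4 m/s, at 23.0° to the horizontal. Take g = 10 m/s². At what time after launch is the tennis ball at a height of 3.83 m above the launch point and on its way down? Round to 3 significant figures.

v_y0 = 37.4 sin 23.0° = 14.61 m/s.
Set y = v_y0 t − ½ g t² = 3.83: 5.000 t² − 14.61 t + 3.83 = 0.
t = [14.61 ± √(213.5 − 76.60)] / 10 = (14.61 ± 11.70) / 10, giving t = 0.291 s or t = 2.63 s.
On the way down corresponds to the larger root: t = 2.63 s.

2.63 s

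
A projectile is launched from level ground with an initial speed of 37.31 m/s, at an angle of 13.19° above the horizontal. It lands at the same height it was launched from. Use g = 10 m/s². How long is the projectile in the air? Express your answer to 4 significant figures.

1.703 s

Vertical component: v_y = 37.31 sin 13.19° = 8.5134 m/s.
For a projectile landing at launch height, time of flight is t = 2 v_y / g = 2 × 8.5134 / 10 = 1.703 s.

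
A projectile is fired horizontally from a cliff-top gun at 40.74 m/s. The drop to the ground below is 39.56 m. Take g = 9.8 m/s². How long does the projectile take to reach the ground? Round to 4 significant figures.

2.841 s

The horizontal speed doesn't affect the fall. With v_y0 = 0, h = ½ g t².
t = √(2 × 39.56 / 9.8) = √8.0735 = 2.841 s.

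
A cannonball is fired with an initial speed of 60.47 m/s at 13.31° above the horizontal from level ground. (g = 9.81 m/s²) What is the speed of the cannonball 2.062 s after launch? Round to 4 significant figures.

59.18 m/s

v_x = 60.47 cos 13.31° = 58.846 m/s (constant).
v_y(t) = 60.47 sin 13.31° − g t = 13.921 − 9.81 × 2.062 = -6.3072 m/s.
Speed = √(v_x² + v_y²) = √(3462.9 + 39.781) = 59.18 m/s.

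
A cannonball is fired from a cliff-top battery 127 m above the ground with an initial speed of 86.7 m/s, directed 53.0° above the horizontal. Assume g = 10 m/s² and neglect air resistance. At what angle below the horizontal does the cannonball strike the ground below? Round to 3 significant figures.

v_x = 86.7 cos 53.0° = 52.18 m/s.
At impact |v_y| = √(v_y0² + 2 g h) = √(69.24² + 2×10×127) = 85.64 m/s.
Angle below horizontal = arctan(|v_y| / v_x) = arctan(85.64 / 52.18) = 58.6°.

58.6°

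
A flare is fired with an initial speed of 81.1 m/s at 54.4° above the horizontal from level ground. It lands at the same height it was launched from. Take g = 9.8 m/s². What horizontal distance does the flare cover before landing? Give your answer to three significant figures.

635 m

For level ground, R = v₀² sin(2θ) / g.
sin(2 × 54.4°) = sin 108.8° = 0.9466.
R = (81.1)² × 0.9466 / 9.8 = 635 m.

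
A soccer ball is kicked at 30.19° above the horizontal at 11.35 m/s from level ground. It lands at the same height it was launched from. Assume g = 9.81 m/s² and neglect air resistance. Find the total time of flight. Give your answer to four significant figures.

1.164 s

Vertical component: v_y = 11.35 sin 30.19° = 5.7076 m/s.
For a projectile landing at launch height, time of flight is t = 2 v_y / g = 2 × 5.7076 / 9.81 = 1.164 s.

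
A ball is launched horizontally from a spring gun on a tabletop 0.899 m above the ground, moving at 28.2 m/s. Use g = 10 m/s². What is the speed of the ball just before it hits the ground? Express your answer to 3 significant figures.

Fall time: t = √(2 × 0.899 / 10) = 0.4240 s.
At impact: v_x = 28.2 m/s (unchanged), v_y = g t = 10 × 0.4240 = 4.240 m/s.
Speed = √(v_x² + v_y²) = √(795.2 + 17.98) = 28.5 m/s.

28.5 m/s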